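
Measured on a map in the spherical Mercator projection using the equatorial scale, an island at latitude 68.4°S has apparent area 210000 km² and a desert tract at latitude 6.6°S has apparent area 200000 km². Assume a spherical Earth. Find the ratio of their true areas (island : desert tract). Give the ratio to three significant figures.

0.144

Since Mercator area scale is 1/cos²φ, the true area equals the apparent area multiplied by cos²φ.
True area of island: 210000 × cos²(68.4°) = 210000 × 0.1355 = 28460 km².
True area of desert tract: 200000 × cos²(6.6°) = 200000 × 0.9868 = 197400 km².
Ratio = 28460 / 197400 ≈ 0.144.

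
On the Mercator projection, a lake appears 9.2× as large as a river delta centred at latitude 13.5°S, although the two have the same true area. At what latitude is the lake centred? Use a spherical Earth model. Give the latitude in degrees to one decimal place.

71.3°

On Mercator, (apparent₁)/(apparent₂) = sec²φ₁ / sec²φ₂ when true areas are equal.
cos²φ₂ / cos²φ₁ = 9.2  ⇒  cos φ₁ = cos 13.5° / √9.2 = 0.9724/3.033 = 0.3206.
φ₁ = arccos(0.3206) ≈ 71.3°.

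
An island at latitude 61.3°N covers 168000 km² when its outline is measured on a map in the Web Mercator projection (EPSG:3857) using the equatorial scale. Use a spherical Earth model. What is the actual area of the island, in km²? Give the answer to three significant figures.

The Mercator projection is conformal; its linear scale factor is the same in every direction and equals sec φ = 1/cos φ.
Areal scale = k² = sec²φ = 1/cos²(61.3°) = 1/0.4802² = 4.336.
True area = apparent / (areal scale) = 168000 / 4.336 ≈ 38700 km².

38700 km²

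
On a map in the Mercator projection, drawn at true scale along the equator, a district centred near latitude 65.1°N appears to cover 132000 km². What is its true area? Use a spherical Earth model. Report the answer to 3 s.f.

23400 km²

For Mercator, h = k = sec φ (a conformal cylindrical projection has a single point scale, 1/cos φ).
Areal scale = k² = sec²φ = 1/cos²(65.1°) = 1/0.4210² = 5.641.
True area = apparent / (areal scale) = 132000 / 5.641 ≈ 23400 km².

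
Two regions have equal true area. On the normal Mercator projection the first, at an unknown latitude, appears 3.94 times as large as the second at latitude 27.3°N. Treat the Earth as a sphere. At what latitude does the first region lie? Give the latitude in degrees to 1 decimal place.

63.4°

For equal true areas on Mercator, apparent areas scale as sec²φ, so the ratio is cos²φ₂ / cos²φ₁.
cos²φ₂ / cos²φ₁ = 3.94  ⇒  cos φ₁ = cos 27.3° / √3.94 = 0.8886/1.985 = 0.4477.
φ₁ = arccos(0.4477) ≈ 63.4°.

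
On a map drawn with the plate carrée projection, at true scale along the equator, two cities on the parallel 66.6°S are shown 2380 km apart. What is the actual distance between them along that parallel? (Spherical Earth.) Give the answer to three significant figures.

945 km

Plate carrée maps x = Rλ, y = Rφ. The meridian scale is h = 1 and the parallel scale is k = 1/cos φ = sec φ.
Along the parallel at 66.6°, map distances are exaggerated by k = sec 66.6° = 2.518.
True distance = 2380 / 2.518 = 2380 × cos 66.6° ≈ 945 km.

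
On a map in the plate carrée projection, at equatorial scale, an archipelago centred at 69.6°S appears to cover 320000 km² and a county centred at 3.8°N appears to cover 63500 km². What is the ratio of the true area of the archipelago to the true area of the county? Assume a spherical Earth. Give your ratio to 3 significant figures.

On the plate carrée, areal scale = h·k = 1 × sec φ, so true area = apparent × cos φ.
True area of archipelago: 320000 × cos(69.6°) = 320000 × 0.3486 = 111500 km².
True area of county: 63500 × cos(3.8°) = 63500 × 0.9978 = 63360 km².
Ratio = 111500 / 63360 ≈ 1.76.

1.76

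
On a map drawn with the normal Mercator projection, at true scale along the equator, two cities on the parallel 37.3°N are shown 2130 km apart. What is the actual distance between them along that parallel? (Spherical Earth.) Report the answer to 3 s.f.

For Mercator, h = k = sec φ (a conformal cylindrical projection has a single point scale, 1/cos φ).
Along the parallel at 37.3°, map distances are exaggerated by k = sec 37.3° = 1.257.
True distance = 2130 / 1.257 = 2130 × cos 37.3° ≈ 1690 km.

1690 km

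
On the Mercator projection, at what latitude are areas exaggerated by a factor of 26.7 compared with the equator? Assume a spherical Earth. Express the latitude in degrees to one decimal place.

78.8°

Mercator areal scale is sec²φ.
sec²φ = 26.7  ⇒  cos²φ = 0.03745  ⇒  cos φ = 0.1935.
φ = arccos(0.1935) ≈ 78.8°.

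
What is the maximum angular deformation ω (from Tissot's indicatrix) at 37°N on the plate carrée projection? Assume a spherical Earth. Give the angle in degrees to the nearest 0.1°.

12.9°

Plate carrée maps x = Rλ, y = Rφ. The meridian scale is h = 1 and the parallel scale is k = 1/cos φ = sec φ.
At 37°: h = 1.000, k = 1.252; principal scales a = 1.252, b = 1.000.
sin(ω/2) = (a − b)/(a + b) = 0.2521/2.252 = 0.1120, so ω = 2 arcsin(0.1120) ≈ 12.9°.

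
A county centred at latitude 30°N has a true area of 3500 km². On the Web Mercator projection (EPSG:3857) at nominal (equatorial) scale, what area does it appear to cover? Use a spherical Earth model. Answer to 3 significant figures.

Mercator is conformal, so the point scale is isotropic: h = k = sec φ = 1/cos φ.
Areal scale = k² = sec²φ = 1/cos²(30°) = 1/0.8660² = 1.333.
Apparent area = 3500 × 1.333 ≈ 4670 km².

4670 km²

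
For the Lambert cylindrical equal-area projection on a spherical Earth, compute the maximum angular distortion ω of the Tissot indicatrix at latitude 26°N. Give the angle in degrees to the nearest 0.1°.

The Lambert cylindrical equal-area projection is the cylindrical equal-area projection with its standard parallel at the equator (φ₀ = 0). For cylindrical equal-area with standard parallel φ₀, h = cos φ / cos φ₀ and k = cos φ₀ / cos φ, so h·k = 1.
At 26°: h = 0.8988, k = 1.113; principal scales a = 1.113, b = 0.8988.
sin(ω/2) = (a − b)/(a + b) = 0.2138/2.011 = 0.1063, so ω = 2 arcsin(0.1063) ≈ 12.2°.

12.2°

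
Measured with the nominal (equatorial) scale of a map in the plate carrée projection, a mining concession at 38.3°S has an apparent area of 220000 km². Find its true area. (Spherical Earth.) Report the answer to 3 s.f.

173000 km²

For the equirectangular projection with φ₀ = 0 (plate carrée), h = 1 along meridians and k = sec φ along parallels.
Areal scale = h·k = 1 × sec φ; at 38.3°, h = 1.000, k = 1.274, so h·k = 1.274.
True area = apparent / (areal scale) = 220000 / 1.274 ≈ 173000 km².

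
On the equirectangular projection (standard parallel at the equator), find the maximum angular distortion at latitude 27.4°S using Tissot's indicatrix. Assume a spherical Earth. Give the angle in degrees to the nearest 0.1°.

Plate carrée maps x = Rλ, y = Rφ. The meridian scale is h = 1 and the parallel scale is k = 1/cos φ = sec φ.
At 27.4°: h = 1.000, k = 1.126; principal scales a = 1.126, b = 1.000.
sin(ω/2) = (a − b)/(a + b) = 0.1264/2.126 = 0.05943, so ω = 2 arcsin(0.05943) ≈ 6.8°.

6.8°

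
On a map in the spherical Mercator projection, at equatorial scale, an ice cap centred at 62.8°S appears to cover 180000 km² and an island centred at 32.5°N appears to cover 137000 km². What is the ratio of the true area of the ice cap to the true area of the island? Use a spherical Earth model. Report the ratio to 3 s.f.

On Mercator the areal scale is sec²φ, so true area = apparent × cos²φ.
True area of ice cap: 180000 × cos²(62.8°) = 180000 × 0.2089 = 37610 km².
True area of island: 137000 × cos²(32.5°) = 137000 × 0.7113 = 97450 km².
Ratio = 37610 / 97450 ≈ 0.386.

0.386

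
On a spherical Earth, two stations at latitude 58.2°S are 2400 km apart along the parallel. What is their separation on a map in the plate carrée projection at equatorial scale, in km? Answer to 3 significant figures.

Plate carrée maps x = Rλ, y = Rφ. The meridian scale is h = 1 and the parallel scale is k = 1/cos φ = sec φ.
Along the parallel, k = sec 58.2° = 1/0.5270 = 1.898.
Map distance = 2400 × 1.898 ≈ 4550 km.

4550 km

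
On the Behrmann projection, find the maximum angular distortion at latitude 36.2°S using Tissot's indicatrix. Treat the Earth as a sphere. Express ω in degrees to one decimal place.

The Behrmann projection is cylindrical equal-area with φ₀ = 30°. For cylindrical equal-area with standard parallel φ₀, h = cos φ / cos φ₀ and k = cos φ₀ / cos φ, so h·k = 1.
At 36.2°: h = 0.9318, k = 1.073; principal scales a = 1.073, b = 0.9318.
sin(ω/2) = (a − b)/(a + b) = 0.1414/2.005 = 0.07052, so ω = 2 arcsin(0.07052) ≈ 8.1°.

8.1°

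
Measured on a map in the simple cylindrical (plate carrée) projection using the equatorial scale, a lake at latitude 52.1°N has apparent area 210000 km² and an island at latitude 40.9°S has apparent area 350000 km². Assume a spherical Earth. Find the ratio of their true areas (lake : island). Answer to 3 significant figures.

Plate carrée has h = 1 and k = sec φ, giving areal scale sec φ; true area = (apparent area) · cos φ.
True area of lake: 210000 × cos(52.1°) = 210000 × 0.6143 = 129000 km².
True area of island: 350000 × cos(40.9°) = 350000 × 0.7559 = 264500 km².
Ratio = 129000 / 264500 ≈ 0.488.

0.488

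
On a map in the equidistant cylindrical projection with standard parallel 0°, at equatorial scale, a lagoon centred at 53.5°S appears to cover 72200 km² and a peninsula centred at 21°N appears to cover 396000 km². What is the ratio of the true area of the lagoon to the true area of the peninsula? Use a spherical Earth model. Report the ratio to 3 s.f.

On the plate carrée, areal scale = h·k = 1 × sec φ, so true area = apparent × cos φ.
True area of lagoon: 72200 × cos(53.5°) = 72200 × 0.5948 = 42950 km².
True area of peninsula: 396000 × cos(21°) = 396000 × 0.9336 = 369700 km².
Ratio = 42950 / 369700 ≈ 0.116.

0.116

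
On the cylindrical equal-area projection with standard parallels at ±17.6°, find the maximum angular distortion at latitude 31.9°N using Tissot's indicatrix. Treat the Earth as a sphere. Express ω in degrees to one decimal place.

Cylindrical equal-area (φ₀ = 17.6°): h = cos φ / cos 17.6° along meridians, k = cos 17.6° / cos φ along parallels; h·k = 1.
At 31.9°: h = 0.8907, k = 1.123; principal scales a = 1.123, b = 0.8907.
sin(ω/2) = (a − b)/(a + b) = 0.2321/2.013 = 0.1153, so ω = 2 arcsin(0.1153) ≈ 13.2°.

13.2°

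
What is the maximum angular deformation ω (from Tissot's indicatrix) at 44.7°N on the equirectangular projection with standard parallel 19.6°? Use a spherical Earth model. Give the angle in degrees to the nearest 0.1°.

16.1°

The equidistant cylindrical projection with φ₀ = 19.6° has h = 1 (meridians true) and k = cos φ₀ / cos φ along parallels.
At 44.7°: h = 1.000, k = 1.325; principal scales a = 1.325, b = 1.000.
sin(ω/2) = (a − b)/(a + b) = 0.3253/2.325 = 0.1399, so ω = 2 arcsin(0.1399) ≈ 16.1°.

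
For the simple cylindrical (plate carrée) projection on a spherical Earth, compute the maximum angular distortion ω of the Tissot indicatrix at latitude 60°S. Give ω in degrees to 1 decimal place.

In the plate carrée (x = Rλ, y = Rφ), meridians are true-scale (h = 1) and parallels are stretched by k = sec φ.
At 60°: h = 1.000, k = 2.000; principal scales a = 2.000, b = 1.000.
sin(ω/2) = (a − b)/(a + b) = 1.0000/3.000 = 0.3333, so ω = 2 arcsin(0.3333) ≈ 38.9°.

38.9°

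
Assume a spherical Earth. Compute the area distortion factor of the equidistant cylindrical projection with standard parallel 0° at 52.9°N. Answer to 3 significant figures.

In the plate carrée (x = Rλ, y = Rφ), meridians are true-scale (h = 1) and parallels are stretched by k = sec φ.
Areal scale = h·k = 1 × sec φ; at 52.9°, h = 1.000, k = 1.658, so h·k = 1.658.

1.66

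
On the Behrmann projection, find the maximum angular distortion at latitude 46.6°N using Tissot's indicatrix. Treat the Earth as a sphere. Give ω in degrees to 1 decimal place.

26.3°

The Behrmann projection is cylindrical equal-area with φ₀ = 30°. Cylindrical equal-area (φ₀ = 30°): h = cos φ / cos 30° along meridians, k = cos 30° / cos φ along parallels; h·k = 1.
At 46.6°: h = 0.7934, k = 1.260; principal scales a = 1.260, b = 0.7934.
sin(ω/2) = (a − b)/(a + b) = 0.4670/2.054 = 0.2274, so ω = 2 arcsin(0.2274) ≈ 26.3°.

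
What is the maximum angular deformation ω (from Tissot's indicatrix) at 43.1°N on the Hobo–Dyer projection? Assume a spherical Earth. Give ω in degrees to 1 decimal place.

9.5°

Hobo–Dyer is a cylindrical equal-area projection with standard parallels at ±37.5°. Cylindrical equal-area (φ₀ = 37.5°): h = cos φ / cos 37.5° along meridians, k = cos 37.5° / cos φ along parallels; h·k = 1.
At 43.1°: h = 0.9203, k = 1.087; principal scales a = 1.087, b = 0.9203.
sin(ω/2) = (a − b)/(a + b) = 0.1662/2.007 = 0.08281, so ω = 2 arcsin(0.08281) ≈ 9.5°.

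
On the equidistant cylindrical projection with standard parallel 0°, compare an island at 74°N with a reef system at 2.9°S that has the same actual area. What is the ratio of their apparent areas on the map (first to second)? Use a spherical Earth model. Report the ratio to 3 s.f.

Plate carrée maps x = Rλ, y = Rφ. The meridian scale is h = 1 and the parallel scale is k = 1/cos φ = sec φ.
Areal scale at 74°: h·k = 1.000 × 3.628 = 3.628.
Areal scale at 2.9°: h·k = 1.000 × 1.001 = 1.001.
Ratio = 3.628/1.001 ≈ 3.62.

3.62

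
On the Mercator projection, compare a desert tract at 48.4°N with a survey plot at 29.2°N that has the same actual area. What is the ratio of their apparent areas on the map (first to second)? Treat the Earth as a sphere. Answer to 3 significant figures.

On Mercator, area is exaggerated by sec²φ = 1/cos²φ.
At 48.4°: sec²(48.4°) = 1/0.6639² = 2.269.
At 29.2°: sec²(29.2°) = 1/0.8729² = 1.312.
Ratio = 2.269/1.312 = cos²(29.2°)/cos²(48.4°) ≈ 1.73.

1.73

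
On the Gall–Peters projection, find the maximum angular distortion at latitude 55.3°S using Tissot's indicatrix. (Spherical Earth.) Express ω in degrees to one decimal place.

24.7°

The Gall–Peters projection is cylindrical equal-area with φ₀ = 45°. A cylindrical equal-area projection with standard parallel φ₀ has meridian scale h = cos φ / cos φ₀ and parallel scale k = cos φ₀ / cos φ (so areas are preserved, h·k = 1).
At 55.3°: h = 0.8051, k = 1.242; principal scales a = 1.242, b = 0.8051.
sin(ω/2) = (a − b)/(a + b) = 0.4370/2.047 = 0.2135, so ω = 2 arcsin(0.2135) ≈ 24.7°.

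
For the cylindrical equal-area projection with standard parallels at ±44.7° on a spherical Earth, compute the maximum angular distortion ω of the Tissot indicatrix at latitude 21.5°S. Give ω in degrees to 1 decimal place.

For cylindrical equal-area with standard parallel φ₀, h = cos φ / cos φ₀ and k = cos φ₀ / cos φ, so h·k = 1.
At 21.5°: h = 1.309, k = 0.7640; principal scales a = 1.309, b = 0.7640.
sin(ω/2) = (a − b)/(a + b) = 0.5450/2.073 = 0.2629, so ω = 2 arcsin(0.2629) ≈ 30.5°.

30.5°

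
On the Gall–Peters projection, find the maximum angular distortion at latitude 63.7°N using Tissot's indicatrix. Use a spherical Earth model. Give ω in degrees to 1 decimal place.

The Gall–Peters projection is cylindrical equal-area with φ₀ = 45°. For cylindrical equal-area with standard parallel φ₀, h = cos φ / cos φ₀ and k = cos φ₀ / cos φ, so h·k = 1.
At 63.7°: h = 0.6266, k = 1.596; principal scales a = 1.596, b = 0.6266.
sin(ω/2) = (a − b)/(a + b) = 0.9693/2.223 = 0.4361, so ω = 2 arcsin(0.4361) ≈ 51.7°.

51.7°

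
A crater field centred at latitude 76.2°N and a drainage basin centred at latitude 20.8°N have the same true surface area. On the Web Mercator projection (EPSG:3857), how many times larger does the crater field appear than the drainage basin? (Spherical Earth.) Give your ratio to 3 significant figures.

On Mercator, area is exaggerated by sec²φ = 1/cos²φ.
At 76.2°: sec²(76.2°) = 1/0.2385² = 17.58.
At 20.8°: sec²(20.8°) = 1/0.9348² = 1.144.
Ratio = 17.58/1.144 = cos²(20.8°)/cos²(76.2°) ≈ 15.4.

15.4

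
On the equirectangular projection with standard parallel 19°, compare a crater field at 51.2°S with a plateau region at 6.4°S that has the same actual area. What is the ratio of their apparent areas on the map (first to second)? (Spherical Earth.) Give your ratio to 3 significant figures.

1.59

With standard parallel φ₀ = 19°, the equirectangular projection gives x = Rλ cos φ₀, y = Rφ, so h = 1 and k = cos 19° / cos φ.
Areal scale at 51.2°: h·k = 1.000 × 1.509 = 1.509.
Areal scale at 6.4°: h·k = 1.000 × 0.9514 = 0.9514.
Ratio = 1.509/0.9514 ≈ 1.59.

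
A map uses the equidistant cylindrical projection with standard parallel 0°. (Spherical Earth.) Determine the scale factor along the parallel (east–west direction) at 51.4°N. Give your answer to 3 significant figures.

For the equirectangular projection with φ₀ = 0 (plate carrée), h = 1 along meridians and k = sec φ along parallels.
k = 1/cos 51.4° = 1/0.6239 = 1.603.

1.60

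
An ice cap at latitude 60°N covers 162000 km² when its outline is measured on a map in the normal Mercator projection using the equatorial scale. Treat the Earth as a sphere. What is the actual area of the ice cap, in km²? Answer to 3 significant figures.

For Mercator, h = k = sec φ (a conformal cylindrical projection has a single point scale, 1/cos φ).
Areal scale = k² = sec²φ = 1/cos²(60°) = 1/0.5000² = 4.000.
True area = apparent / (areal scale) = 162000 / 4.000 ≈ 40500 km².

40500 km²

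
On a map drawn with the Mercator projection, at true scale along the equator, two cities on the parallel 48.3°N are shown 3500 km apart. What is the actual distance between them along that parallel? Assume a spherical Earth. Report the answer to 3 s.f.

2330 km

The Mercator projection is conformal; its linear scale factor is the same in every direction and equals sec φ = 1/cos φ.
Along the parallel at 48.3°, map distances are exaggerated by k = sec 48.3° = 1.503.
True distance = 3500 / 1.503 = 3500 × cos 48.3° ≈ 2330 km.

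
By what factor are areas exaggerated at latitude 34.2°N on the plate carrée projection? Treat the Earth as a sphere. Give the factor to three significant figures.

1.21

Plate carrée maps x = Rλ, y = Rφ. The meridian scale is h = 1 and the parallel scale is k = 1/cos φ = sec φ.
Areal scale = h·k = 1 × sec φ; at 34.2°, h = 1.000, k = 1.209, so h·k = 1.209.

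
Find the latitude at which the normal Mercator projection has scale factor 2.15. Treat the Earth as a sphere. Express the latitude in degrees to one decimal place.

Mercator scale is k = sec φ = 1/cos φ.
1/cos φ = 2.15  ⇒  cos φ = 0.4651  ⇒  φ = arccos(0.4651) ≈ 62.3°.

62.3°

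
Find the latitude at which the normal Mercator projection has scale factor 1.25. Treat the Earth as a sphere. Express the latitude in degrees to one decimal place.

36.9°

Mercator scale is k = sec φ = 1/cos φ.
1/cos φ = 1.25  ⇒  cos φ = 0.8000  ⇒  φ = arccos(0.8000) ≈ 36.9°.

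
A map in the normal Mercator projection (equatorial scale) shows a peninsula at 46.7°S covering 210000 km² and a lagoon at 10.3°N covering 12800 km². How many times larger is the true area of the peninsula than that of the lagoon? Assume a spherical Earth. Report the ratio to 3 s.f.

7.97

Mercator's areal exaggeration is sec²φ; hence true area = (apparent area) · cos²φ.
True area of peninsula: 210000 × cos²(46.7°) = 210000 × 0.4703 = 98770 km².
True area of lagoon: 12800 × cos²(10.3°) = 12800 × 0.9680 = 12390 km².
Ratio = 98770 / 12390 ≈ 7.97.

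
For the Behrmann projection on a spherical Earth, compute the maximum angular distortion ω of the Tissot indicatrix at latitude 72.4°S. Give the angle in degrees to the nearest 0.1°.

Behrmann is a cylindrical equal-area projection with standard parallels at ±30°. For cylindrical equal-area with standard parallel φ₀, h = cos φ / cos φ₀ and k = cos φ₀ / cos φ, so h·k = 1.
At 72.4°: h = 0.3491, k = 2.864; principal scales a = 2.864, b = 0.3491.
sin(ω/2) = (a − b)/(a + b) = 2.515/3.213 = 0.7827, so ω = 2 arcsin(0.7827) ≈ 103.0°.

103.0°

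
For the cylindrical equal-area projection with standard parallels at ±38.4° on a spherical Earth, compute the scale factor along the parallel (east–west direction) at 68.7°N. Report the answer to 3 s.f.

2.16

For cylindrical equal-area with standard parallel φ₀, h = cos φ / cos φ₀ and k = cos φ₀ / cos φ, so h·k = 1.
k = cos 38.4° / cos 68.7° = 0.7837/0.3633 = 2.157.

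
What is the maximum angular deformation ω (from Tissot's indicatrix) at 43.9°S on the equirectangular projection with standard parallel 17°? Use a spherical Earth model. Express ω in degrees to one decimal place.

16.2°

The equidistant cylindrical projection with φ₀ = 17° has h = 1 (meridians true) and k = cos φ₀ / cos φ along parallels.
At 43.9°: h = 1.000, k = 1.327; principal scales a = 1.327, b = 1.000.
sin(ω/2) = (a − b)/(a + b) = 0.3272/2.327 = 0.1406, so ω = 2 arcsin(0.1406) ≈ 16.2°.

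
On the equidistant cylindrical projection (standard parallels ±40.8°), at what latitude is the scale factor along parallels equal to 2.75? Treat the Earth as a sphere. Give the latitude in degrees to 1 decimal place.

In the equirectangular projection with standard parallel φ₀ = 40.8° (x = Rλ cos φ₀, y = Rφ), meridians are true-scale (h = 1) and the parallel scale is k = cos φ₀ / cos φ.
k = cos φ₀ / cos φ = 2.75  ⇒  cos φ = cos 40.8° / 2.75 = 0.2753.
φ = arccos(0.2753) ≈ 74.0°.

74.0°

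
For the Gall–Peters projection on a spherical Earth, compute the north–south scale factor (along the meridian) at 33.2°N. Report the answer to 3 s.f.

The Gall–Peters projection is cylindrical equal-area with φ₀ = 45°. For cylindrical equal-area with standard parallel φ₀, h = cos φ / cos φ₀ and k = cos φ₀ / cos φ, so h·k = 1.
h = cos 33.2° / cos 45° = 0.8368/0.7071 = 1.183.

1.18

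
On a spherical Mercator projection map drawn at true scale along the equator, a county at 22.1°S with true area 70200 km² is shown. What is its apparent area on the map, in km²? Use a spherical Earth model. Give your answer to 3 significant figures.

81800 km²

Mercator is conformal, so the point scale is isotropic: h = k = sec φ = 1/cos φ.
Areal scale = k² = sec²φ = 1/cos²(22.1°) = 1/0.9265² = 1.165.
Apparent area = 70200 × 1.165 ≈ 81800 km².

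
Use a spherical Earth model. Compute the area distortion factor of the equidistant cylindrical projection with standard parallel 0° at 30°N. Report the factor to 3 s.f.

In the plate carrée (x = Rλ, y = Rφ), meridians are true-scale (h = 1) and parallels are stretched by k = sec φ.
Areal scale = h·k = 1 × sec φ; at 30°, h = 1.000, k = 1.155, so h·k = 1.155.

1.15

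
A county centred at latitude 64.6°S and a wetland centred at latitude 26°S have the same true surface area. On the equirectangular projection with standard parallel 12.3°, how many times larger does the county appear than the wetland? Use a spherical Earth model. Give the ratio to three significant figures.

2.10

The equidistant cylindrical projection with φ₀ = 12.3° has h = 1 (meridians true) and k = cos φ₀ / cos φ along parallels.
Areal scale at 64.6°: h·k = 1.000 × 2.278 = 2.278.
Areal scale at 26°: h·k = 1.000 × 1.087 = 1.087.
Ratio = 2.278/1.087 ≈ 2.10.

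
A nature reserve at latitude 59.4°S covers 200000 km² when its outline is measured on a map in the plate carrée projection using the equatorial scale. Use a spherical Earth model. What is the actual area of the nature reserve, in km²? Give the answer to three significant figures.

Plate carrée maps x = Rλ, y = Rφ. The meridian scale is h = 1 and the parallel scale is k = 1/cos φ = sec φ.
Areal scale = h·k = 1 × sec φ; at 59.4°, h = 1.000, k = 1.964, so h·k = 1.964.
True area = apparent / (areal scale) = 200000 / 1.964 ≈ 102000 km².

102000 km²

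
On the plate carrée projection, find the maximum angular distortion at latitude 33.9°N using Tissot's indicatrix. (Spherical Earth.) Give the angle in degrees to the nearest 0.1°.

In the plate carrée (x = Rλ, y = Rφ), meridians are true-scale (h = 1) and parallels are stretched by k = sec φ.
At 33.9°: h = 1.000, k = 1.205; principal scales a = 1.205, b = 1.000.
sin(ω/2) = (a − b)/(a + b) = 0.2048/2.205 = 0.09289, so ω = 2 arcsin(0.09289) ≈ 10.7°.

10.7°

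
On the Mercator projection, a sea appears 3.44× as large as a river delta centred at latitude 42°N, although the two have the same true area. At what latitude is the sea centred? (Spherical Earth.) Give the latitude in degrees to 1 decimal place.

66.4°

On Mercator, (apparent₁)/(apparent₂) = sec²φ₁ / sec²φ₂ when true areas are equal.
cos²φ₂ / cos²φ₁ = 3.44  ⇒  cos φ₁ = cos 42° / √3.44 = 0.7431/1.855 = 0.4007.
φ₁ = arccos(0.4007) ≈ 66.4°.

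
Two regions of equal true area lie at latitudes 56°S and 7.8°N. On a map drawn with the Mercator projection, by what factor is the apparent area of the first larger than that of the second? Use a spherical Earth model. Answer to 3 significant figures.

Mercator is conformal with k = sec φ, so areal scale = k² = sec²φ.
At 56°: sec²(56°) = 1/0.5592² = 3.198.
At 7.8°: sec²(7.8°) = 1/0.9907² = 1.019.
Ratio = 3.198/1.019 = cos²(7.8°)/cos²(56°) ≈ 3.14.

3.14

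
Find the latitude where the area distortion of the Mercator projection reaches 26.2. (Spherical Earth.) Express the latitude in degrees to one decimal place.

78.7°

Mercator areal scale is sec²φ.
sec²φ = 26.2  ⇒  cos²φ = 0.03817  ⇒  cos φ = 0.1954.
φ = arccos(0.1954) ≈ 78.7°.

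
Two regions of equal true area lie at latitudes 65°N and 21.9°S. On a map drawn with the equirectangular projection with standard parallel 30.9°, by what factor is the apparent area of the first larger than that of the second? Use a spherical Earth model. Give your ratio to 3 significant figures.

With standard parallel φ₀ = 30.9°, the equirectangular projection gives x = Rλ cos φ₀, y = Rφ, so h = 1 and k = cos 30.9° / cos φ.
Areal scale at 65°: h·k = 1.000 × 2.030 = 2.030.
Areal scale at 21.9°: h·k = 1.000 × 0.9248 = 0.9248.
Ratio = 2.030/0.9248 ≈ 2.20.

2.20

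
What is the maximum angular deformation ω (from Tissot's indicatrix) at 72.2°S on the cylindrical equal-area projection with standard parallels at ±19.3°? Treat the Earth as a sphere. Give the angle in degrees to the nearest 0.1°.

108.2°

A cylindrical equal-area projection with standard parallel φ₀ has meridian scale h = cos φ / cos φ₀ and parallel scale k = cos φ₀ / cos φ (so areas are preserved, h·k = 1).
At 72.2°: h = 0.3239, k = 3.087; principal scales a = 3.087, b = 0.3239.
sin(ω/2) = (a − b)/(a + b) = 2.763/3.411 = 0.8101, so ω = 2 arcsin(0.8101) ≈ 108.2°.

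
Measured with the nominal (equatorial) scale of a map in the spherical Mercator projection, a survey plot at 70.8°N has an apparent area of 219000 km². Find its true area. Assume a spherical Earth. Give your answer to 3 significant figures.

The Mercator projection is conformal; its linear scale factor is the same in every direction and equals sec φ = 1/cos φ.
Areal scale = k² = sec²φ = 1/cos²(70.8°) = 1/0.3289² = 9.246.
True area = apparent / (areal scale) = 219000 / 9.246 ≈ 23700 km².

23700 km²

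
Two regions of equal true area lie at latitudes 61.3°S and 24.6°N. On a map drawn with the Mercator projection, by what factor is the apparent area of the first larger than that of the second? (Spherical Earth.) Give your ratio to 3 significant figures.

Mercator is conformal with k = sec φ, so areal scale = k² = sec²φ.
At 61.3°: sec²(61.3°) = 1/0.4802² = 4.336.
At 24.6°: sec²(24.6°) = 1/0.9092² = 1.210.
Ratio = 4.336/1.210 = cos²(24.6°)/cos²(61.3°) ≈ 3.58.

3.58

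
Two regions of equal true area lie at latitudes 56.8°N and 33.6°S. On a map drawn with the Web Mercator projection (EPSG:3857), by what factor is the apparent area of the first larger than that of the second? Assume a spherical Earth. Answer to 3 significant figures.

2.31

On Mercator, area is exaggerated by sec²φ = 1/cos²φ.
At 56.8°: sec²(56.8°) = 1/0.5476² = 3.335.
At 33.6°: sec²(33.6°) = 1/0.8329² = 1.441.
Ratio = 3.335/1.441 = cos²(33.6°)/cos²(56.8°) ≈ 2.31.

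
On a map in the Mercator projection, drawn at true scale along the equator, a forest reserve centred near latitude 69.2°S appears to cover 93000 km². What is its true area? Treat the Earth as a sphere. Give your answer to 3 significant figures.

11700 km²

The Mercator projection is conformal; its linear scale factor is the same in every direction and equals sec φ = 1/cos φ.
Areal scale = k² = sec²φ = 1/cos²(69.2°) = 1/0.3551² = 7.930.
True area = apparent / (areal scale) = 93000 / 7.930 ≈ 11700 km².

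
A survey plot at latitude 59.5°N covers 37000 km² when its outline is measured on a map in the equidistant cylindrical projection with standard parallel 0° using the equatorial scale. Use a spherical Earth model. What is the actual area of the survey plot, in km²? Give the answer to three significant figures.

18800 km²

Plate carrée maps x = Rλ, y = Rφ. The meridian scale is h = 1 and the parallel scale is k = 1/cos φ = sec φ.
Areal scale = h·k = 1 × sec φ; at 59.5°, h = 1.000, k = 1.970, so h·k = 1.970.
True area = apparent / (areal scale) = 37000 / 1.970 ≈ 18800 km².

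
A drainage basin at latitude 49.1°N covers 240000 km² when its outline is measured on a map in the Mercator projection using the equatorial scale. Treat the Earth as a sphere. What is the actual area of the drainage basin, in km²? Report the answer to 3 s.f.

103000 km²

For Mercator, h = k = sec φ (a conformal cylindrical projection has a single point scale, 1/cos φ).
Areal scale = k² = sec²φ = 1/cos²(49.1°) = 1/0.6547² = 2.333.
True area = apparent / (areal scale) = 240000 / 2.333 ≈ 103000 km².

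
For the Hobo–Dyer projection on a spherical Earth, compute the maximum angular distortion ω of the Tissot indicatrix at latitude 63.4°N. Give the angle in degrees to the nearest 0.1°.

62.2°

Hobo–Dyer is a cylindrical equal-area projection with standard parallels at ±37.5°. A cylindrical equal-area projection with standard parallel φ₀ has meridian scale h = cos φ / cos φ₀ and parallel scale k = cos φ₀ / cos φ (so areas are preserved, h·k = 1).
At 63.4°: h = 0.5644, k = 1.772; principal scales a = 1.772, b = 0.5644.
sin(ω/2) = (a − b)/(a + b) = 1.207/2.336 = 0.5168, so ω = 2 arcsin(0.5168) ≈ 62.2°.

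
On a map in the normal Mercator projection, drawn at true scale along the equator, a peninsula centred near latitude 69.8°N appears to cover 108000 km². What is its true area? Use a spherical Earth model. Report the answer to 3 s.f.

12900 km²

Mercator is conformal, so the point scale is isotropic: h = k = sec φ = 1/cos φ.
Areal scale = k² = sec²φ = 1/cos²(69.8°) = 1/0.3453² = 8.387.
True area = apparent / (areal scale) = 108000 / 8.387 ≈ 12900 km².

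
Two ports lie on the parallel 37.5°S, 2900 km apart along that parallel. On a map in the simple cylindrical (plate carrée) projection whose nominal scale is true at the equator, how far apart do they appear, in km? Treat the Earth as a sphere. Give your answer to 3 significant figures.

3660 km

In the plate carrée (x = Rλ, y = Rφ), meridians are true-scale (h = 1) and parallels are stretched by k = sec φ.
Along the parallel, k = sec 37.5° = 1/0.7934 = 1.260.
Map distance = 2900 × 1.260 ≈ 3660 km.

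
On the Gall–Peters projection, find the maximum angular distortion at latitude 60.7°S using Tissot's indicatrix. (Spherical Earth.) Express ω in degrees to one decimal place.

Gall–Peters is a cylindrical equal-area projection with standard parallels at ±45°. A cylindrical equal-area projection with standard parallel φ₀ has meridian scale h = cos φ / cos φ₀ and parallel scale k = cos φ₀ / cos φ (so areas are preserved, h·k = 1).
At 60.7°: h = 0.6921, k = 1.445; principal scales a = 1.445, b = 0.6921.
sin(ω/2) = (a − b)/(a + b) = 0.7528/2.137 = 0.3523, so ω = 2 arcsin(0.3523) ≈ 41.3°.

41.3°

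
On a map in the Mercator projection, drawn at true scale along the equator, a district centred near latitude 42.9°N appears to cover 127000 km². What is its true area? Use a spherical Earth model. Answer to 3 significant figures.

Mercator is conformal, so the point scale is isotropic: h = k = sec φ = 1/cos φ.
Areal scale = k² = sec²φ = 1/cos²(42.9°) = 1/0.7325² = 1.864.
True area = apparent / (areal scale) = 127000 / 1.864 ≈ 68200 km².

68200 km²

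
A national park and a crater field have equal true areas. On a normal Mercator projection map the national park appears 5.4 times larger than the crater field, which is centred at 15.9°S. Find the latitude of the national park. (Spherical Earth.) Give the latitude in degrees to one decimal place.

65.6°

On Mercator, (apparent₁)/(apparent₂) = sec²φ₁ / sec²φ₂ when true areas are equal.
cos²φ₂ / cos²φ₁ = 5.4  ⇒  cos φ₁ = cos 15.9° / √5.4 = 0.9617/2.324 = 0.4139.
φ₁ = arccos(0.4139) ≈ 65.6°.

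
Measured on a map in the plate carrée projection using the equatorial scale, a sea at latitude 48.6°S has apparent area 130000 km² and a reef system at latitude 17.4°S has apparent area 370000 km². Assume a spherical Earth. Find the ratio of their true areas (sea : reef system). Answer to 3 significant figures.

0.243

On the plate carrée, areal scale = h·k = 1 × sec φ, so true area = apparent × cos φ.
True area of sea: 130000 × cos(48.6°) = 130000 × 0.6613 = 85970 km².
True area of reef system: 370000 × cos(17.4°) = 370000 × 0.9542 = 353100 km².
Ratio = 85970 / 353100 ≈ 0.243.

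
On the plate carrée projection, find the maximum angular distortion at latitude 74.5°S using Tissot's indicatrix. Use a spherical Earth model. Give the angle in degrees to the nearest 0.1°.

70.7°

For the equirectangular projection with φ₀ = 0 (plate carrée), h = 1 along meridians and k = sec φ along parallels.
At 74.5°: h = 1.000, k = 3.742; principal scales a = 3.742, b = 1.000.
sin(ω/2) = (a − b)/(a + b) = 2.742/4.742 = 0.5782, so ω = 2 arcsin(0.5782) ≈ 70.7°.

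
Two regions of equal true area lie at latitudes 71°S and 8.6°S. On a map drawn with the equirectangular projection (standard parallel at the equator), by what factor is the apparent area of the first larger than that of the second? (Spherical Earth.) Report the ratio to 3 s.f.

3.04

For the equirectangular projection with φ₀ = 0 (plate carrée), h = 1 along meridians and k = sec φ along parallels.
Areal scale at 71°: h·k = 1.000 × 3.072 = 3.072.
Areal scale at 8.6°: h·k = 1.000 × 1.011 = 1.011.
Ratio = 3.072/1.011 ≈ 3.04.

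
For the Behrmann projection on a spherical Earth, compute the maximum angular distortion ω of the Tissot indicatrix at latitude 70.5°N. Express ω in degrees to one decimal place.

The Behrmann projection is cylindrical equal-area with φ₀ = 30°. A cylindrical equal-area projection with standard parallel φ₀ has meridian scale h = cos φ / cos φ₀ and parallel scale k = cos φ₀ / cos φ (so areas are preserved, h·k = 1).
At 70.5°: h = 0.3854, k = 2.594; principal scales a = 2.594, b = 0.3854.
sin(ω/2) = (a − b)/(a + b) = 2.209/2.980 = 0.7413, so ω = 2 arcsin(0.7413) ≈ 95.7°.

95.7°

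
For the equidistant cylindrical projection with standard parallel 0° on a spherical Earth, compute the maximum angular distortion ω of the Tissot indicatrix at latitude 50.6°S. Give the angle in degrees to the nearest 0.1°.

25.8°

For the equirectangular projection with φ₀ = 0 (plate carrée), h = 1 along meridians and k = sec φ along parallels.
At 50.6°: h = 1.000, k = 1.575; principal scales a = 1.575, b = 1.000.
sin(ω/2) = (a − b)/(a + b) = 0.5755/2.575 = 0.2234, so ω = 2 arcsin(0.2234) ≈ 25.8°.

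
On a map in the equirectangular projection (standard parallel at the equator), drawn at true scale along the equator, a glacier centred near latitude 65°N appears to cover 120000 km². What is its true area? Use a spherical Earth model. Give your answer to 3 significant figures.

50700 km²

For the equirectangular projection with φ₀ = 0 (plate carrée), h = 1 along meridians and k = sec φ along parallels.
Areal scale = h·k = 1 × sec φ; at 65°, h = 1.000, k = 2.366, so h·k = 2.366.
True area = apparent / (areal scale) = 120000 / 2.366 ≈ 50700 km².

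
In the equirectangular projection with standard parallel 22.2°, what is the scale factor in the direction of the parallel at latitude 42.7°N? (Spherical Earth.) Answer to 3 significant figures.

With standard parallel φ₀ = 22.2°, the equirectangular projection gives x = Rλ cos φ₀, y = Rφ, so h = 1 and k = cos 22.2° / cos φ.
k = cos 22.2° / cos 42.7° = 0.9259/0.7349 = 1.260.

1.26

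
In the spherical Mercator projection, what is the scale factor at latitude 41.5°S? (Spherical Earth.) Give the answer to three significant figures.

1.34

Mercator is conformal, so the point scale is isotropic: h = k = sec φ = 1/cos φ.
k = 1/cos 41.5° = 1/0.7490 = 1.335.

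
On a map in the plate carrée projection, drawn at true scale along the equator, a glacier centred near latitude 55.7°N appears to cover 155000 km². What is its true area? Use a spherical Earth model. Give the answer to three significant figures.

For the equirectangular projection with φ₀ = 0 (plate carrée), h = 1 along meridians and k = sec φ along parallels.
Areal scale = h·k = 1 × sec φ; at 55.7°, h = 1.000, k = 1.775, so h·k = 1.775.
True area = apparent / (areal scale) = 155000 / 1.775 ≈ 87300 km².

87300 km²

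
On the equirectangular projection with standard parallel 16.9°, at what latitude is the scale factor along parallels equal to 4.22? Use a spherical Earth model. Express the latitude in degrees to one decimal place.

76.9°

With standard parallel φ₀ = 16.9°, the equirectangular projection gives x = Rλ cos φ₀, y = Rφ, so h = 1 and k = cos 16.9° / cos φ.
k = cos φ₀ / cos φ = 4.22  ⇒  cos φ = cos 16.9° / 4.22 = 0.2267.
φ = arccos(0.2267) ≈ 76.9°.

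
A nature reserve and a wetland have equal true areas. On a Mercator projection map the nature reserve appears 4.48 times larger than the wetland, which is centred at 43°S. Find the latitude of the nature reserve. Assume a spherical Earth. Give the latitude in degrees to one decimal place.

For equal true areas on Mercator, apparent areas scale as sec²φ, so the ratio is cos²φ₂ / cos²φ₁.
cos²φ₂ / cos²φ₁ = 4.48  ⇒  cos φ₁ = cos 43° / √4.48 = 0.7314/2.117 = 0.3455.
φ₁ = arccos(0.3455) ≈ 69.8°.

69.8°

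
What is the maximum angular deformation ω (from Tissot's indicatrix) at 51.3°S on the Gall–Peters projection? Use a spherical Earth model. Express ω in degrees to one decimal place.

14.1°

The Gall–Peters projection is cylindrical equal-area with φ₀ = 45°. Cylindrical equal-area (φ₀ = 45°): h = cos φ / cos 45° along meridians, k = cos 45° / cos φ along parallels; h·k = 1.
At 51.3°: h = 0.8842, k = 1.131; principal scales a = 1.131, b = 0.8842.
sin(ω/2) = (a − b)/(a + b) = 0.2467/2.015 = 0.1224, so ω = 2 arcsin(0.1224) ≈ 14.1°.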